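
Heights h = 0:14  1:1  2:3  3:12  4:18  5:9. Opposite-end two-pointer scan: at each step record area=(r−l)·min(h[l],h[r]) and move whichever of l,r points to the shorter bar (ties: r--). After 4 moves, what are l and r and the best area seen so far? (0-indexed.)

[0,5] min(14,9)*5=45 best=45 * → r--
[0,4] min(14,18)*4=56 best=56 * → l++
[1,4] min(1,18)*3=3 best=56 → l++
[2,4] min(3,18)*2=6 best=56 → l++

l=3, r=4, best area=56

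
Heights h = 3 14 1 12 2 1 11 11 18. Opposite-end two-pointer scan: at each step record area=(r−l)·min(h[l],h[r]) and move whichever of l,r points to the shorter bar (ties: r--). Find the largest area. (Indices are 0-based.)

l=0 r=8: min(3,18)*8=24 best=24 *, l++
l=1 r=8: min(14,18)*7=98 best=98 *, l++
l=2 r=8: min(1,18)*6=6 best=98, l++
l=3 r=8: min(12,18)*5=60 best=98, l++
l=4 r=8: min(2,18)*4=8 best=98, l++
l=5 r=8: min(1,18)*3=3 best=98, l++
l=6 r=8: min(11,18)*2=22 best=98, l++
l=7 r=8: min(11,18)*1=11 best=98, l++

max area = 98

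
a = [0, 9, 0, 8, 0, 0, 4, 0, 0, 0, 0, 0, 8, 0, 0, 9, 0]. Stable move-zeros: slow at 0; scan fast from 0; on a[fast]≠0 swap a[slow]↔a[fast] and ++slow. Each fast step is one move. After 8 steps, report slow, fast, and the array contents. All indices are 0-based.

slow=3, fast=8, a=[9, 8, 4, 0, 0, 0, 0, 0, 0, 0, 0, 0, 8, 0, 0, 9, 0]

slow=0 fast=0: a[fast]=0, fast++
slow=0 fast=1: a[fast]=9≠0 swap→a[0]=9, slow++,fast++
slow=1 fast=2: a[fast]=0, fast++
slow=1 fast=3: a[fast]=8≠0 swap→a[1]=8, slow++,fast++
slow=2 fast=4: a[fast]=0, fast++
slow=2 fast=5: a[fast]=0, fast++
slow=2 fast=6: a[fast]=4≠0 swap→a[2]=4, slow++,fast++
slow=3 fast=7: a[fast]=0, fast++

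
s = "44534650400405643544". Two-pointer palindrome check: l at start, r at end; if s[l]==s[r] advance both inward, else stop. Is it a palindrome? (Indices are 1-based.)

palindrome

[1,20] '4'=='4' → l++,r--
[2,19] '4'=='4' → l++,r--
[3,18] '5'=='5' → l++,r--
[4,17] '3'=='3' → l++,r--
[5,16] '4'=='4' → l++,r--
[6,15] '6'=='6' → l++,r--
[7,14] '5'=='5' → l++,r--
[8,13] '0'=='0' → l++,r--
[9,12] '4'=='4' → l++,r--
[10,11] '0'=='0' → l++,r--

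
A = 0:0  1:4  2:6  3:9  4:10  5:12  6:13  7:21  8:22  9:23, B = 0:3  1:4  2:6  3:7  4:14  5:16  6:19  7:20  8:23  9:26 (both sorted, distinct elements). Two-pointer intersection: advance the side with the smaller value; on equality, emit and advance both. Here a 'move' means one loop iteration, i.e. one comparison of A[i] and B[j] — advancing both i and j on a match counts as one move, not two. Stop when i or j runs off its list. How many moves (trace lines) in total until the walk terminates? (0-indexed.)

i=0 j=0: 0<3, i++
i=1 j=0: 4>3, j++
i=1 j=1: 4==4 emit, i++,j++
i=2 j=2: 6==6 emit, i++,j++
i=3 j=3: 9>7, j++
i=3 j=4: 9<14, i++
i=4 j=4: 10<14, i++
i=5 j=4: 12<14, i++
i=6 j=4: 13<14, i++
i=7 j=4: 21>14, j++
i=7 j=5: 21>16, j++
i=7 j=6: 21>19, j++
i=7 j=7: 21>20, j++
i=7 j=8: 21<23, i++
i=8 j=8: 22<23, i++
i=9 j=8: 23==23 emit, i++,j++

16 moves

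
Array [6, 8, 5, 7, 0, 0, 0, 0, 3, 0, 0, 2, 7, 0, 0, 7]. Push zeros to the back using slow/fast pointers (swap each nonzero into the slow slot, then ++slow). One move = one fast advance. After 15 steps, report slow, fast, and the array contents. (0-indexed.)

slow=7, fast=15, a=[6, 8, 5, 7, 3, 2, 7, 0, 0, 0, 0, 0, 0, 0, 0, 7]

(s=0,f=0) a[fast]=6≠0 swap→a[0]=6 → slow++,fast++
(s=1,f=1) a[fast]=8≠0 swap→a[1]=8 → slow++,fast++
(s=2,f=2) a[fast]=5≠0 swap→a[2]=5 → slow++,fast++
(s=3,f=3) a[fast]=7≠0 swap→a[3]=7 → slow++,fast++
(s=4,f=4) a[fast]=0 → fast++
(s=4,f=5) a[fast]=0 → fast++
(s=4,f=6) a[fast]=0 → fast++
(s=4,f=7) a[fast]=0 → fast++
(s=4,f=8) a[fast]=3≠0 swap→a[4]=3 → slow++,fast++
(s=5,f=9) a[fast]=0 → fast++
(s=5,f=10) a[fast]=0 → fast++
(s=5,f=11) a[fast]=2≠0 swap→a[5]=2 → slow++,fast++
(s=6,f=12) a[fast]=7≠0 swap→a[6]=7 → slow++,fast++
(s=7,f=13) a[fast]=0 → fast++
(s=7,f=14) a[fast]=0 → fast++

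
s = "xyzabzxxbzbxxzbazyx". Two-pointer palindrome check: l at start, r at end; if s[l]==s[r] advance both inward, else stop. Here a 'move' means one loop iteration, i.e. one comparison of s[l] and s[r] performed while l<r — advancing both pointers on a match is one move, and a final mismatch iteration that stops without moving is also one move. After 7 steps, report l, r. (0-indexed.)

[0,18] 'x'=='x' → l++,r--
[1,17] 'y'=='y' → l++,r--
[2,16] 'z'=='z' → l++,r--
[3,15] 'a'=='a' → l++,r--
[4,14] 'b'=='b' → l++,r--
[5,13] 'z'=='z' → l++,r--
[6,12] 'x'=='x' → l++,r--

l=7, r=11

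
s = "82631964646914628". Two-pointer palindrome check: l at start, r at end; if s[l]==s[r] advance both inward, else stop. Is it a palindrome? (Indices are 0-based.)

[0,16] '8'=='8' → l++,r--
[1,15] '2'=='2' → l++,r--
[2,14] '6'=='6' → l++,r--
[3,13] '3'!='4' → stop

not a palindrome (mismatch at 3,13)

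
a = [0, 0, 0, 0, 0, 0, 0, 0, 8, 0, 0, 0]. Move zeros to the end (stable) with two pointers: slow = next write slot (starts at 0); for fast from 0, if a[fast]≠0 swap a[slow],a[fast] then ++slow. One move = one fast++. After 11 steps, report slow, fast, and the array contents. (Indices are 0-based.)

slow=0 fast=0: a[fast]=0, fast++
slow=0 fast=1: a[fast]=0, fast++
slow=0 fast=2: a[fast]=0, fast++
slow=0 fast=3: a[fast]=0, fast++
slow=0 fast=4: a[fast]=0, fast++
slow=0 fast=5: a[fast]=0, fast++
slow=0 fast=6: a[fast]=0, fast++
slow=0 fast=7: a[fast]=0, fast++
slow=0 fast=8: a[fast]=8≠0 swap→a[0]=8, slow++,fast++
slow=1 fast=9: a[fast]=0, fast++
slow=1 fast=10: a[fast]=0, fast++

slow=1, fast=11, a=[8, 0, 0, 0, 0, 0, 0, 0, 0, 0, 0, 0]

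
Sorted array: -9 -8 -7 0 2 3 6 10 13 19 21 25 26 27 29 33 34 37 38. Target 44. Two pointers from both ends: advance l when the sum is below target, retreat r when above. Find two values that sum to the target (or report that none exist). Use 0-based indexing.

[0,18] -9+38=29 <44 → l++
[1,18] -8+38=30 <44 → l++
[2,18] -7+38=31 <44 → l++
[3,18] 0+38=38 <44 → l++
[4,18] 2+38=40 <44 → l++
[5,18] 3+38=41 <44 → l++
[6,18] 6+38=44 → found

(6, 38)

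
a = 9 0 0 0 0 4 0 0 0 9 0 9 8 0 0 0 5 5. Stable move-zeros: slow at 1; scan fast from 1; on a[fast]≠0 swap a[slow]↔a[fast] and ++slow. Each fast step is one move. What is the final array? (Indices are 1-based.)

[9, 4, 9, 9, 8, 5, 5, 0, 0, 0, 0, 0, 0, 0, 0, 0, 0, 0]

slow=1 fast=1: a[fast]=9≠0 swap→a[1]=9, slow++,fast++
slow=2 fast=2: a[fast]=0, fast++
slow=2 fast=3: a[fast]=0, fast++
slow=2 fast=4: a[fast]=0, fast++
slow=2 fast=5: a[fast]=0, fast++
slow=2 fast=6: a[fast]=4≠0 swap→a[2]=4, slow++,fast++
slow=3 fast=7: a[fast]=0, fast++
slow=3 fast=8: a[fast]=0, fast++
slow=3 fast=9: a[fast]=0, fast++
slow=3 fast=10: a[fast]=9≠0 swap→a[3]=9, slow++,fast++
slow=4 fast=11: a[fast]=0, fast++
slow=4 fast=12: a[fast]=9≠0 swap→a[4]=9, slow++,fast++
slow=5 fast=13: a[fast]=8≠0 swap→a[5]=8, slow++,fast++
slow=6 fast=14: a[fast]=0, fast++
slow=6 fast=15: a[fast]=0, fast++
slow=6 fast=16: a[fast]=0, fast++
slow=6 fast=17: a[fast]=5≠0 swap→a[6]=5, slow++,fast++
slow=7 fast=18: a[fast]=5≠0 swap→a[7]=5, slow++,fast++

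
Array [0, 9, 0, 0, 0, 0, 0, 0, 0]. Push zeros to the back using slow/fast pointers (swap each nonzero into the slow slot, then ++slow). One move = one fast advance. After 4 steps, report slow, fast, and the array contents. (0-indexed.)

slow=1, fast=4, a=[9, 0, 0, 0, 0, 0, 0, 0, 0]

(s=0,f=0) a[fast]=0 → fast++
(s=0,f=1) a[fast]=9≠0 swap→a[0]=9 → slow++,fast++
(s=1,f=2) a[fast]=0 → fast++
(s=1,f=3) a[fast]=0 → fast++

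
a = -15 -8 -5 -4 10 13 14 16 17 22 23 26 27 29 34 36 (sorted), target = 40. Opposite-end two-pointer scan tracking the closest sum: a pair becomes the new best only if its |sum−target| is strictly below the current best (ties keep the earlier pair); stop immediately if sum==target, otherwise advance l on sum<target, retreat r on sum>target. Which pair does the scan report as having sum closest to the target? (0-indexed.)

[0,15] -15+36=21 d=19 * → l++
[1,15] -8+36=28 d=12 * → l++
[2,15] -5+36=31 d=9 * → l++
[3,15] -4+36=32 d=8 * → l++
[4,15] 10+36=46 d=6 * → r--
[4,14] 10+34=44 d=4 * → r--
[4,13] 10+29=39 d=1 * → l++
[5,13] 13+29=42 d=2 → r--
[5,12] 13+27=40 d=0 * → stop

pair (13, 27) with sum 40 (|Δ|=0)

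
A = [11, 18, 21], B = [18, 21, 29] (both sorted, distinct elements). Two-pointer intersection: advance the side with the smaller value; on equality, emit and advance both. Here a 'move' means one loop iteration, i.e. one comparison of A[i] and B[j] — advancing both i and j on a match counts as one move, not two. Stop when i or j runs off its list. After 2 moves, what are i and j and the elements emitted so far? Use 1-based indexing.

i=3, j=2, emitted=[18]

[i=1,j=1] 11<18 → i++
[i=2,j=1] 18==18 emit → i++,j++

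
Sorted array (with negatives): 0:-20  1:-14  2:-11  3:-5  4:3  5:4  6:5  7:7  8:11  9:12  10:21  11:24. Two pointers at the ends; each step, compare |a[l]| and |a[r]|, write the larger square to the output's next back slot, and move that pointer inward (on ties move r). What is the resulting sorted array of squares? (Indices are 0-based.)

[9, 16, 25, 25, 49, 121, 121, 144, 196, 400, 441, 576]

[0,11] |-20|<=|24| out[11]=576 → r--
[0,10] |-20|<=|21| out[10]=441 → r--
[0,9] |-20|>|12| out[9]=400 → l++
[1,9] |-14|>|12| out[8]=196 → l++
[2,9] |-11|<=|12| out[7]=144 → r--
[2,8] |-11|<=|11| out[6]=121 → r--
[2,7] |-11|>|7| out[5]=121 → l++
[3,7] |-5|<=|7| out[4]=49 → r--
[3,6] |-5|<=|5| out[3]=25 → r--
[3,5] |-5|>|4| out[2]=25 → l++
[4,5] |3|<=|4| out[1]=16 → r--
[4,4] |3|<=|3| out[0]=9 → r--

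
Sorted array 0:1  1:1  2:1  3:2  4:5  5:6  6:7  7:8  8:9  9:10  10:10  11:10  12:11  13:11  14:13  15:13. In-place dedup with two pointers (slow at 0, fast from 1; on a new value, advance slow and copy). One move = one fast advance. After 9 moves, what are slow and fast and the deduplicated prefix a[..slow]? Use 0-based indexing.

slow=0 fast=1: a[fast]=1=a[slow] dup, fast++
slow=0 fast=2: a[fast]=1=a[slow] dup, fast++
slow=0 fast=3: a[fast]=2≠a[slow]=1 write a[1]=2, slow++,fast++
slow=1 fast=4: a[fast]=5≠a[slow]=2 write a[2]=5, slow++,fast++
slow=2 fast=5: a[fast]=6≠a[slow]=5 write a[3]=6, slow++,fast++
slow=3 fast=6: a[fast]=7≠a[slow]=6 write a[4]=7, slow++,fast++
slow=4 fast=7: a[fast]=8≠a[slow]=7 write a[5]=8, slow++,fast++
slow=5 fast=8: a[fast]=9≠a[slow]=8 write a[6]=9, slow++,fast++
slow=6 fast=9: a[fast]=10≠a[slow]=9 write a[7]=10, slow++,fast++

slow=7, fast=10, prefix=[1, 2, 5, 6, 7, 8, 9, 10]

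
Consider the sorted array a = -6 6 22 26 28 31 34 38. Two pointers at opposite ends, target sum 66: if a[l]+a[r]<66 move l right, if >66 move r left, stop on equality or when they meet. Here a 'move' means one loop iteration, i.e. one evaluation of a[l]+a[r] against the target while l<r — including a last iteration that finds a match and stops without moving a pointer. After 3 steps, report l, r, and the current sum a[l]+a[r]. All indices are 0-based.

l=0 r=7: -6+38=32 <66, l++
l=1 r=7: 6+38=44 <66, l++
l=2 r=7: 22+38=60 <66, l++

l=3, r=7, sum=64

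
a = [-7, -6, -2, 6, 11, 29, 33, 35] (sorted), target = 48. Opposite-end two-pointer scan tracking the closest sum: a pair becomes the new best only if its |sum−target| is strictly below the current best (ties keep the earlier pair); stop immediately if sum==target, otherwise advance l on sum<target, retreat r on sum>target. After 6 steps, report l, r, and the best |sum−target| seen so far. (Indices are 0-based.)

l=5, r=6, best |Δ|=2

l=0 r=7: -7+35=28 d=20 *, l++
l=1 r=7: -6+35=29 d=19 *, l++
l=2 r=7: -2+35=33 d=15 *, l++
l=3 r=7: 6+35=41 d=7 *, l++
l=4 r=7: 11+35=46 d=2 *, l++
l=5 r=7: 29+35=64 d=16, r--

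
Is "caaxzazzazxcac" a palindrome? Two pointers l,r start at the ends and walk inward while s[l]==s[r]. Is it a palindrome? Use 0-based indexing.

not a palindrome (mismatch at 2,11)

l=0 r=13: 'c'=='c', l++,r--
l=1 r=12: 'a'=='a', l++,r--
l=2 r=11: 'a'!='c', stop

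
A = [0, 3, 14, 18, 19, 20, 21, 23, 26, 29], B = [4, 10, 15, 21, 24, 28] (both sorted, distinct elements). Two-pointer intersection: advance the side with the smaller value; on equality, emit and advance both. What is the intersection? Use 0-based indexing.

intersection = [21]

i=0 j=0: 0<4, i++
i=1 j=0: 3<4, i++
i=2 j=0: 14>4, j++
i=2 j=1: 14>10, j++
i=2 j=2: 14<15, i++
i=3 j=2: 18>15, j++
i=3 j=3: 18<21, i++
i=4 j=3: 19<21, i++
i=5 j=3: 20<21, i++
i=6 j=3: 21==21 emit, i++,j++
i=7 j=4: 23<24, i++
i=8 j=4: 26>24, j++
i=8 j=5: 26<28, i++
i=9 j=5: 29>28, j++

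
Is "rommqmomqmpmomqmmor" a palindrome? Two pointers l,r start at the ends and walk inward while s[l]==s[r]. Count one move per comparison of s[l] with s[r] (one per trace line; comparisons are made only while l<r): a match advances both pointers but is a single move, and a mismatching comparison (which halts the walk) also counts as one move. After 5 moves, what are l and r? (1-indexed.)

l=6, r=14

l=1 r=19: 'r'=='r', l++,r--
l=2 r=18: 'o'=='o', l++,r--
l=3 r=17: 'm'=='m', l++,r--
l=4 r=16: 'm'=='m', l++,r--
l=5 r=15: 'q'=='q', l++,r--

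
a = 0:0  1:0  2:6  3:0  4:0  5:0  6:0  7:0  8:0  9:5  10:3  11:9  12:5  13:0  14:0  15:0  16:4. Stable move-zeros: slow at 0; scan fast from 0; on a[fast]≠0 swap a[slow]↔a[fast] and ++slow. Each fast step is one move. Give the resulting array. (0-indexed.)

[6, 5, 3, 9, 5, 4, 0, 0, 0, 0, 0, 0, 0, 0, 0, 0, 0]

slow=0 fast=0: a[fast]=0, fast++
slow=0 fast=1: a[fast]=0, fast++
slow=0 fast=2: a[fast]=6≠0 swap→a[0]=6, slow++,fast++
slow=1 fast=3: a[fast]=0, fast++
slow=1 fast=4: a[fast]=0, fast++
slow=1 fast=5: a[fast]=0, fast++
slow=1 fast=6: a[fast]=0, fast++
slow=1 fast=7: a[fast]=0, fast++
slow=1 fast=8: a[fast]=0, fast++
slow=1 fast=9: a[fast]=5≠0 swap→a[1]=5, slow++,fast++
slow=2 fast=10: a[fast]=3≠0 swap→a[2]=3, slow++,fast++
slow=3 fast=11: a[fast]=9≠0 swap→a[3]=9, slow++,fast++
slow=4 fast=12: a[fast]=5≠0 swap→a[4]=5, slow++,fast++
slow=5 fast=13: a[fast]=0, fast++
slow=5 fast=14: a[fast]=0, fast++
slow=5 fast=15: a[fast]=0, fast++
slow=5 fast=16: a[fast]=4≠0 swap→a[5]=4, slow++,fast++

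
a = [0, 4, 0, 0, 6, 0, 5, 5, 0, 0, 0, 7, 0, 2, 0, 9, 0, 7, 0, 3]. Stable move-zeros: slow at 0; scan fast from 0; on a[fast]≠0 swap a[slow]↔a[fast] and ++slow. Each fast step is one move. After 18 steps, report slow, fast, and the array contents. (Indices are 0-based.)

slow=8, fast=18, a=[4, 6, 5, 5, 7, 2, 9, 7, 0, 0, 0, 0, 0, 0, 0, 0, 0, 0, 0, 3]

slow=0 fast=0: a[fast]=0, fast++
slow=0 fast=1: a[fast]=4≠0 swap→a[0]=4, slow++,fast++
slow=1 fast=2: a[fast]=0, fast++
slow=1 fast=3: a[fast]=0, fast++
slow=1 fast=4: a[fast]=6≠0 swap→a[1]=6, slow++,fast++
slow=2 fast=5: a[fast]=0, fast++
slow=2 fast=6: a[fast]=5≠0 swap→a[2]=5, slow++,fast++
slow=3 fast=7: a[fast]=5≠0 swap→a[3]=5, slow++,fast++
slow=4 fast=8: a[fast]=0, fast++
slow=4 fast=9: a[fast]=0, fast++
slow=4 fast=10: a[fast]=0, fast++
slow=4 fast=11: a[fast]=7≠0 swap→a[4]=7, slow++,fast++
slow=5 fast=12: a[fast]=0, fast++
slow=5 fast=13: a[fast]=2≠0 swap→a[5]=2, slow++,fast++
slow=6 fast=14: a[fast]=0, fast++
slow=6 fast=15: a[fast]=9≠0 swap→a[6]=9, slow++,fast++
slow=7 fast=16: a[fast]=0, fast++
slow=7 fast=17: a[fast]=7≠0 swap→a[7]=7, slow++,fast++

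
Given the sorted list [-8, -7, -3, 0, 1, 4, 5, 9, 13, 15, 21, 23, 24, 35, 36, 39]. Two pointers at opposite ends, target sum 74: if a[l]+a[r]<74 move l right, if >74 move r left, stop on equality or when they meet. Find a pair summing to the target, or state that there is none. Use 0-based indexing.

l=0 r=15: -8+39=31 <74, l++
l=1 r=15: -7+39=32 <74, l++
l=2 r=15: -3+39=36 <74, l++
l=3 r=15: 0+39=39 <74, l++
l=4 r=15: 1+39=40 <74, l++
l=5 r=15: 4+39=43 <74, l++
l=6 r=15: 5+39=44 <74, l++
l=7 r=15: 9+39=48 <74, l++
l=8 r=15: 13+39=52 <74, l++
l=9 r=15: 15+39=54 <74, l++
l=10 r=15: 21+39=60 <74, l++
l=11 r=15: 23+39=62 <74, l++
l=12 r=15: 24+39=63 <74, l++
l=13 r=15: 35+39=74, found

(35, 39)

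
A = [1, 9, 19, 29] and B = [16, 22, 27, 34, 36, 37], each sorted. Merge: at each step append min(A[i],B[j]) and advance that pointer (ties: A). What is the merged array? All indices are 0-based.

[i=0,j=0] A[i]=1<=B[j]=16 take 1 → i++
[i=1,j=0] A[i]=9<=B[j]=16 take 9 → i++
[i=2,j=0] A[i]=19>B[j]=16 take 16 → j++
[i=2,j=1] A[i]=19<=B[j]=22 take 19 → i++
[i=3,j=1] A[i]=29>B[j]=22 take 22 → j++
[i=3,j=2] A[i]=29>B[j]=27 take 27 → j++
[i=3,j=3] A[i]=29<=B[j]=34 take 29 → i++
[i=4,j=3] A done, take B[j]=34 → j++
[i=4,j=4] A done, take B[j]=36 → j++
[i=4,j=5] A done, take B[j]=37 → j++

[1, 9, 16, 19, 22, 27, 29, 34, 36, 37]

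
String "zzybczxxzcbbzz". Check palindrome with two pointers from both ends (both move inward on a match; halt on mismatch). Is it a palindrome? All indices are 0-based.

not a palindrome (mismatch at 2,11)

l=0 r=13: 'z'=='z', l++,r--
l=1 r=12: 'z'=='z', l++,r--
l=2 r=11: 'y'!='b', stop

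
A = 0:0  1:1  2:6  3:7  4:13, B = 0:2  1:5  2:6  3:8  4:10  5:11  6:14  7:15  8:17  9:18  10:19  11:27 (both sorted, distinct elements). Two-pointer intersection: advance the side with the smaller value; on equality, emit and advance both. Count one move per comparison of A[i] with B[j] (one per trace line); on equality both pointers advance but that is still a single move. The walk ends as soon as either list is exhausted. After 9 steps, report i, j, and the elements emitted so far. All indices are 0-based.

i=4, j=6, emitted=[6]

i=0 j=0: 0<2, i++
i=1 j=0: 1<2, i++
i=2 j=0: 6>2, j++
i=2 j=1: 6>5, j++
i=2 j=2: 6==6 emit, i++,j++
i=3 j=3: 7<8, i++
i=4 j=3: 13>8, j++
i=4 j=4: 13>10, j++
i=4 j=5: 13>11, j++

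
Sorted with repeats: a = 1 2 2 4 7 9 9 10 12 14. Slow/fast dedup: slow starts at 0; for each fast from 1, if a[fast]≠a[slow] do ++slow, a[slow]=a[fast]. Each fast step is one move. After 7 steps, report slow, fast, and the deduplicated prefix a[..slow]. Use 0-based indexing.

slow=5, fast=8, prefix=[1, 2, 4, 7, 9, 10]

slow=0 fast=1: a[fast]=2≠a[slow]=1 write a[1]=2, slow++,fast++
slow=1 fast=2: a[fast]=2=a[slow] dup, fast++
slow=1 fast=3: a[fast]=4≠a[slow]=2 write a[2]=4, slow++,fast++
slow=2 fast=4: a[fast]=7≠a[slow]=4 write a[3]=7, slow++,fast++
slow=3 fast=5: a[fast]=9≠a[slow]=7 write a[4]=9, slow++,fast++
slow=4 fast=6: a[fast]=9=a[slow] dup, fast++
slow=4 fast=7: a[fast]=10≠a[slow]=9 write a[5]=10, slow++,fast++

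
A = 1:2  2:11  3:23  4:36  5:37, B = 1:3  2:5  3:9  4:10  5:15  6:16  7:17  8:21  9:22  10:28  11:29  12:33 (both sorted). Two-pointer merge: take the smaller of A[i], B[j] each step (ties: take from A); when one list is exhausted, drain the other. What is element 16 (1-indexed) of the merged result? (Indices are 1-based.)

i=1 j=1: A[i]=2<=B[j]=3 take 2, i++
i=2 j=1: A[i]=11>B[j]=3 take 3, j++
i=2 j=2: A[i]=11>B[j]=5 take 5, j++
i=2 j=3: A[i]=11>B[j]=9 take 9, j++
i=2 j=4: A[i]=11>B[j]=10 take 10, j++
i=2 j=5: A[i]=11<=B[j]=15 take 11, i++
i=3 j=5: A[i]=23>B[j]=15 take 15, j++
i=3 j=6: A[i]=23>B[j]=16 take 16, j++
i=3 j=7: A[i]=23>B[j]=17 take 17, j++
i=3 j=8: A[i]=23>B[j]=21 take 21, j++
i=3 j=9: A[i]=23>B[j]=22 take 22, j++
i=3 j=10: A[i]=23<=B[j]=28 take 23, i++
i=4 j=10: A[i]=36>B[j]=28 take 28, j++
i=4 j=11: A[i]=36>B[j]=29 take 29, j++
i=4 j=12: A[i]=36>B[j]=33 take 33, j++
i=4 j=13: B done, take A[i]=36, i++
i=5 j=13: B done, take A[i]=37, i++

merged[16] = 36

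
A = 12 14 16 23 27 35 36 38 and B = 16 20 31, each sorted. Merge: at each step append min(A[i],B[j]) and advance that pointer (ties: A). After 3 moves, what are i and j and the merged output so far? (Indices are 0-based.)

[i=0,j=0] A[i]=12<=B[j]=16 take 12 → i++
[i=1,j=0] A[i]=14<=B[j]=16 take 14 → i++
[i=2,j=0] A[i]=16<=B[j]=16 take 16 → i++

i=3, j=0, merged so far=[12, 14, 16]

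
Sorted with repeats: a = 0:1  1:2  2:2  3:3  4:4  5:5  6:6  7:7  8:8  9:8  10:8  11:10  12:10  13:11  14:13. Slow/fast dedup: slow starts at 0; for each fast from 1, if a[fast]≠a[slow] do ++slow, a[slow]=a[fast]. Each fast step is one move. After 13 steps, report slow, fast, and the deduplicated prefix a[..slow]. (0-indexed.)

slow=9, fast=14, prefix=[1, 2, 3, 4, 5, 6, 7, 8, 10, 11]

slow=0 fast=1: a[fast]=2≠a[slow]=1 write a[1]=2, slow++,fast++
slow=1 fast=2: a[fast]=2=a[slow] dup, fast++
slow=1 fast=3: a[fast]=3≠a[slow]=2 write a[2]=3, slow++,fast++
slow=2 fast=4: a[fast]=4≠a[slow]=3 write a[3]=4, slow++,fast++
slow=3 fast=5: a[fast]=5≠a[slow]=4 write a[4]=5, slow++,fast++
slow=4 fast=6: a[fast]=6≠a[slow]=5 write a[5]=6, slow++,fast++
slow=5 fast=7: a[fast]=7≠a[slow]=6 write a[6]=7, slow++,fast++
slow=6 fast=8: a[fast]=8≠a[slow]=7 write a[7]=8, slow++,fast++
slow=7 fast=9: a[fast]=8=a[slow] dup, fast++
slow=7 fast=10: a[fast]=8=a[slow] dup, fast++
slow=7 fast=11: a[fast]=10≠a[slow]=8 write a[8]=10, slow++,fast++
slow=8 fast=12: a[fast]=10=a[slow] dup, fast++
slow=8 fast=13: a[fast]=11≠a[slow]=10 write a[9]=11, slow++,fast++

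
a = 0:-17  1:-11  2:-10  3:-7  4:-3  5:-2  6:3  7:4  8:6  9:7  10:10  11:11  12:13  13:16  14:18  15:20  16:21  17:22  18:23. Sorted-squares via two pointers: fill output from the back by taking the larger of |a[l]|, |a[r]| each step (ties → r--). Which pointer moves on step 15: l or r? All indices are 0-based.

l=0 r=18: |-17|<=|23| out[18]=529, r--
l=0 r=17: |-17|<=|22| out[17]=484, r--
l=0 r=16: |-17|<=|21| out[16]=441, r--
l=0 r=15: |-17|<=|20| out[15]=400, r--
l=0 r=14: |-17|<=|18| out[14]=324, r--
l=0 r=13: |-17|>|16| out[13]=289, l++
l=1 r=13: |-11|<=|16| out[12]=256, r--
l=1 r=12: |-11|<=|13| out[11]=169, r--
l=1 r=11: |-11|<=|11| out[10]=121, r--
l=1 r=10: |-11|>|10| out[9]=121, l++
l=2 r=10: |-10|<=|10| out[8]=100, r--
l=2 r=9: |-10|>|7| out[7]=100, l++
l=3 r=9: |-7|<=|7| out[6]=49, r--
l=3 r=8: |-7|>|6| out[5]=49, l++
l=4 r=8: |-3|<=|6| out[4]=36, r--

r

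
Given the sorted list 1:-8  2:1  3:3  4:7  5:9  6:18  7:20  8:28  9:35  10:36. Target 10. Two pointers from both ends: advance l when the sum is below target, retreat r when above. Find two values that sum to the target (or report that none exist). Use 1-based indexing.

(-8, 18)

[1,10] -8+36=28 >10 → r--
[1,9] -8+35=27 >10 → r--
[1,8] -8+28=20 >10 → r--
[1,7] -8+20=12 >10 → r--
[1,6] -8+18=10 → found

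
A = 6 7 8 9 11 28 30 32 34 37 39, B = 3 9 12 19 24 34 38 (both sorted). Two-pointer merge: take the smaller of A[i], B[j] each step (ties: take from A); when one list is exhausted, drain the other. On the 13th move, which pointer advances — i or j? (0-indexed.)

i

i=0 j=0: A[i]=6>B[j]=3 take 3, j++
i=0 j=1: A[i]=6<=B[j]=9 take 6, i++
i=1 j=1: A[i]=7<=B[j]=9 take 7, i++
i=2 j=1: A[i]=8<=B[j]=9 take 8, i++
i=3 j=1: A[i]=9<=B[j]=9 take 9, i++
i=4 j=1: A[i]=11>B[j]=9 take 9, j++
i=4 j=2: A[i]=11<=B[j]=12 take 11, i++
i=5 j=2: A[i]=28>B[j]=12 take 12, j++
i=5 j=3: A[i]=28>B[j]=19 take 19, j++
i=5 j=4: A[i]=28>B[j]=24 take 24, j++
i=5 j=5: A[i]=28<=B[j]=34 take 28, i++
i=6 j=5: A[i]=30<=B[j]=34 take 30, i++
i=7 j=5: A[i]=32<=B[j]=34 take 32, i++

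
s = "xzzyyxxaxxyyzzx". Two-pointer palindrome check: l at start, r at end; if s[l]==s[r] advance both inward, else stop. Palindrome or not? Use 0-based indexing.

l=0 r=14: 'x'=='x', l++,r--
l=1 r=13: 'z'=='z', l++,r--
l=2 r=12: 'z'=='z', l++,r--
l=3 r=11: 'y'=='y', l++,r--
l=4 r=10: 'y'=='y', l++,r--
l=5 r=9: 'x'=='x', l++,r--
l=6 r=8: 'x'=='x', l++,r--

palindrome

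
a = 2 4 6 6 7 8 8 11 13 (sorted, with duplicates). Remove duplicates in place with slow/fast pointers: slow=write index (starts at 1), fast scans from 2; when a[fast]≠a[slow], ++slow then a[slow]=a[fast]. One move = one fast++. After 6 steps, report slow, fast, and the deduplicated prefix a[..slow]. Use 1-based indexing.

slow=1 fast=2: a[fast]=4≠a[slow]=2 write a[2]=4, slow++,fast++
slow=2 fast=3: a[fast]=6≠a[slow]=4 write a[3]=6, slow++,fast++
slow=3 fast=4: a[fast]=6=a[slow] dup, fast++
slow=3 fast=5: a[fast]=7≠a[slow]=6 write a[4]=7, slow++,fast++
slow=4 fast=6: a[fast]=8≠a[slow]=7 write a[5]=8, slow++,fast++
slow=5 fast=7: a[fast]=8=a[slow] dup, fast++

slow=5, fast=8, prefix=[2, 4, 6, 7, 8]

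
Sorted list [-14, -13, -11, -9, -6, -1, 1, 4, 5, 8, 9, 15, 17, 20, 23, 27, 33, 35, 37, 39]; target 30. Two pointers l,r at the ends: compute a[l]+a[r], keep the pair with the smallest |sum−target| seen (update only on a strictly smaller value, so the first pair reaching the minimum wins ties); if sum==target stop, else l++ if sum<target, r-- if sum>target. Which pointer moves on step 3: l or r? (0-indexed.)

l

l=0 r=19: -14+39=25 d=5 *, l++
l=1 r=19: -13+39=26 d=4 *, l++
l=2 r=19: -11+39=28 d=2 *, l++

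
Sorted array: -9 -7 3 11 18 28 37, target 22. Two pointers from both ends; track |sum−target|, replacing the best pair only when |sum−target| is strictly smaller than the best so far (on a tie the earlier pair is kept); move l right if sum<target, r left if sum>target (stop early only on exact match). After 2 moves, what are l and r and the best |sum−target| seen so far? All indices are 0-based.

l=1, r=5, best |Δ|=3

l=0 r=6: -9+37=28 d=6 *, r--
l=0 r=5: -9+28=19 d=3 *, l++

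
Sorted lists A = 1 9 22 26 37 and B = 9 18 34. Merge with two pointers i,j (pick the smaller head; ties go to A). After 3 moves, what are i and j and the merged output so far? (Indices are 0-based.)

[i=0,j=0] A[i]=1<=B[j]=9 take 1 → i++
[i=1,j=0] A[i]=9<=B[j]=9 take 9 → i++
[i=2,j=0] A[i]=22>B[j]=9 take 9 → j++

i=2, j=1, merged so far=[1, 9, 9]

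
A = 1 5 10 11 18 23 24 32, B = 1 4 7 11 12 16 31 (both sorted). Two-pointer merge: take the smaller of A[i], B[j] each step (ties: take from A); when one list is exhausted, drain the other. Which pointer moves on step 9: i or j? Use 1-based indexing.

[i=1,j=1] A[i]=1<=B[j]=1 take 1 → i++
[i=2,j=1] A[i]=5>B[j]=1 take 1 → j++
[i=2,j=2] A[i]=5>B[j]=4 take 4 → j++
[i=2,j=3] A[i]=5<=B[j]=7 take 5 → i++
[i=3,j=3] A[i]=10>B[j]=7 take 7 → j++
[i=3,j=4] A[i]=10<=B[j]=11 take 10 → i++
[i=4,j=4] A[i]=11<=B[j]=11 take 11 → i++
[i=5,j=4] A[i]=18>B[j]=11 take 11 → j++
[i=5,j=5] A[i]=18>B[j]=12 take 12 → j++

j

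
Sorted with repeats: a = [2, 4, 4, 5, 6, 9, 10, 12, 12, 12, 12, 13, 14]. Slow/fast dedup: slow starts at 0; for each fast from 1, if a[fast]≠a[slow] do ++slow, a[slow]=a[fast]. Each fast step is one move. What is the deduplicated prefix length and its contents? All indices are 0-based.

length 9; prefix = [2, 4, 5, 6, 9, 10, 12, 13, 14]

slow=0 fast=1: a[fast]=4≠a[slow]=2 write a[1]=4, slow++,fast++
slow=1 fast=2: a[fast]=4=a[slow] dup, fast++
slow=1 fast=3: a[fast]=5≠a[slow]=4 write a[2]=5, slow++,fast++
slow=2 fast=4: a[fast]=6≠a[slow]=5 write a[3]=6, slow++,fast++
slow=3 fast=5: a[fast]=9≠a[slow]=6 write a[4]=9, slow++,fast++
slow=4 fast=6: a[fast]=10≠a[slow]=9 write a[5]=10, slow++,fast++
slow=5 fast=7: a[fast]=12≠a[slow]=10 write a[6]=12, slow++,fast++
slow=6 fast=8: a[fast]=12=a[slow] dup, fast++
slow=6 fast=9: a[fast]=12=a[slow] dup, fast++
slow=6 fast=10: a[fast]=12=a[slow] dup, fast++
slow=6 fast=11: a[fast]=13≠a[slow]=12 write a[7]=13, slow++,fast++
slow=7 fast=12: a[fast]=14≠a[slow]=13 write a[8]=14, slow++,fast++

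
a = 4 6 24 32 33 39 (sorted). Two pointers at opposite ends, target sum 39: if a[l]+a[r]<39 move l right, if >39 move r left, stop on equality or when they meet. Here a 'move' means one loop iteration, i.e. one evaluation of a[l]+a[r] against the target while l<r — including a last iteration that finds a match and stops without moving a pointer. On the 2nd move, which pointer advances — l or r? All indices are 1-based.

l

[1,6] 4+39=43 >39 → r--
[1,5] 4+33=37 <39 → l++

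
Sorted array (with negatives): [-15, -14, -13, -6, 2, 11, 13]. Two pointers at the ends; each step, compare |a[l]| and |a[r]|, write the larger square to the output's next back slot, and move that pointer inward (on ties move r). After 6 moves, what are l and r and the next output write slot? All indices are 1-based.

l=5, r=5, next write slot=1

[1,7] |-15|>|13| out[7]=225 → l++
[2,7] |-14|>|13| out[6]=196 → l++
[3,7] |-13|<=|13| out[5]=169 → r--
[3,6] |-13|>|11| out[4]=169 → l++
[4,6] |-6|<=|11| out[3]=121 → r--
[4,5] |-6|>|2| out[2]=36 → l++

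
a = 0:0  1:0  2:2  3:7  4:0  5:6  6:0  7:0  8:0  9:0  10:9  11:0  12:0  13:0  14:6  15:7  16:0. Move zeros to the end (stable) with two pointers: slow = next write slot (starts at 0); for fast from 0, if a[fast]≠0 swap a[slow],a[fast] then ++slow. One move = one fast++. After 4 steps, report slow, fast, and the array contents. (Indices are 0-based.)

slow=2, fast=4, a=[2, 7, 0, 0, 0, 6, 0, 0, 0, 0, 9, 0, 0, 0, 6, 7, 0]

(s=0,f=0) a[fast]=0 → fast++
(s=0,f=1) a[fast]=0 → fast++
(s=0,f=2) a[fast]=2≠0 swap→a[0]=2 → slow++,fast++
(s=1,f=3) a[fast]=7≠0 swap→a[1]=7 → slow++,fast++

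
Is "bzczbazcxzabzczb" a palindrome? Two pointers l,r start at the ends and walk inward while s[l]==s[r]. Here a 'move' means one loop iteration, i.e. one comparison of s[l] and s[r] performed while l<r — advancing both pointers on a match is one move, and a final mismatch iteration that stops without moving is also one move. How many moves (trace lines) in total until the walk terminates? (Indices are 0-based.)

8 moves

[0,15] 'b'=='b' → l++,r--
[1,14] 'z'=='z' → l++,r--
[2,13] 'c'=='c' → l++,r--
[3,12] 'z'=='z' → l++,r--
[4,11] 'b'=='b' → l++,r--
[5,10] 'a'=='a' → l++,r--
[6,9] 'z'=='z' → l++,r--
[7,8] 'c'!='x' → stop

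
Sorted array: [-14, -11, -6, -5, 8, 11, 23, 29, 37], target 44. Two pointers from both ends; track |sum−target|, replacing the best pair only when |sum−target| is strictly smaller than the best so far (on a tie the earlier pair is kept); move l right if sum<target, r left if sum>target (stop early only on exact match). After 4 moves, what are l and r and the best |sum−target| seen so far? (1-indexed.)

l=5, r=9, best |Δ|=12

[1,9] -14+37=23 d=21 * → l++
[2,9] -11+37=26 d=18 * → l++
[3,9] -6+37=31 d=13 * → l++
[4,9] -5+37=32 d=12 * → l++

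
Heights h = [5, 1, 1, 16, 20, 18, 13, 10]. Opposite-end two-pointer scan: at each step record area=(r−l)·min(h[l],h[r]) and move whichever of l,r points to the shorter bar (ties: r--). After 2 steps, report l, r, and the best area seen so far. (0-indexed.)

l=2, r=7, best area=35

l=0 r=7: min(5,10)*7=35 best=35 *, l++
l=1 r=7: min(1,10)*6=6 best=35, l++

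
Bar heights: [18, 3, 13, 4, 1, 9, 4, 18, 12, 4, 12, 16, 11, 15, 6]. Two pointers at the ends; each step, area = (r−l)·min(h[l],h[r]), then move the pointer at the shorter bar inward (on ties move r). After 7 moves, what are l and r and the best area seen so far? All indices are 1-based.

l=1, r=8, best area=195

[1,15] min(18,6)*14=84 best=84 * → r--
[1,14] min(18,15)*13=195 best=195 * → r--
[1,13] min(18,11)*12=132 best=195 → r--
[1,12] min(18,16)*11=176 best=195 → r--
[1,11] min(18,12)*10=120 best=195 → r--
[1,10] min(18,4)*9=36 best=195 → r--
[1,9] min(18,12)*8=96 best=195 → r--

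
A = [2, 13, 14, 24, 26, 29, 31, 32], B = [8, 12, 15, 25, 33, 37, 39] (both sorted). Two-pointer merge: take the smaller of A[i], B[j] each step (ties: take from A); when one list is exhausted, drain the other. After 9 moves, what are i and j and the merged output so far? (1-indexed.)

i=6, j=5, merged so far=[2, 8, 12, 13, 14, 15, 24, 25, 26]

[i=1,j=1] A[i]=2<=B[j]=8 take 2 → i++
[i=2,j=1] A[i]=13>B[j]=8 take 8 → j++
[i=2,j=2] A[i]=13>B[j]=12 take 12 → j++
[i=2,j=3] A[i]=13<=B[j]=15 take 13 → i++
[i=3,j=3] A[i]=14<=B[j]=15 take 14 → i++
[i=4,j=3] A[i]=24>B[j]=15 take 15 → j++
[i=4,j=4] A[i]=24<=B[j]=25 take 24 → i++
[i=5,j=4] A[i]=26>B[j]=25 take 25 → j++
[i=5,j=5] A[i]=26<=B[j]=33 take 26 → i++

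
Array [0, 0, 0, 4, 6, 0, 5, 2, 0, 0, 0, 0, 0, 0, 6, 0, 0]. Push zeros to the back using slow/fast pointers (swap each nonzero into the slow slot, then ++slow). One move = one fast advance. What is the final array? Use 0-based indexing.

slow=0 fast=0: a[fast]=0, fast++
slow=0 fast=1: a[fast]=0, fast++
slow=0 fast=2: a[fast]=0, fast++
slow=0 fast=3: a[fast]=4≠0 swap→a[0]=4, slow++,fast++
slow=1 fast=4: a[fast]=6≠0 swap→a[1]=6, slow++,fast++
slow=2 fast=5: a[fast]=0, fast++
slow=2 fast=6: a[fast]=5≠0 swap→a[2]=5, slow++,fast++
slow=3 fast=7: a[fast]=2≠0 swap→a[3]=2, slow++,fast++
slow=4 fast=8: a[fast]=0, fast++
slow=4 fast=9: a[fast]=0, fast++
slow=4 fast=10: a[fast]=0, fast++
slow=4 fast=11: a[fast]=0, fast++
slow=4 fast=12: a[fast]=0, fast++
slow=4 fast=13: a[fast]=0, fast++
slow=4 fast=14: a[fast]=6≠0 swap→a[4]=6, slow++,fast++
slow=5 fast=15: a[fast]=0, fast++
slow=5 fast=16: a[fast]=0, fast++

[4, 6, 5, 2, 6, 0, 0, 0, 0, 0, 0, 0, 0, 0, 0, 0, 0]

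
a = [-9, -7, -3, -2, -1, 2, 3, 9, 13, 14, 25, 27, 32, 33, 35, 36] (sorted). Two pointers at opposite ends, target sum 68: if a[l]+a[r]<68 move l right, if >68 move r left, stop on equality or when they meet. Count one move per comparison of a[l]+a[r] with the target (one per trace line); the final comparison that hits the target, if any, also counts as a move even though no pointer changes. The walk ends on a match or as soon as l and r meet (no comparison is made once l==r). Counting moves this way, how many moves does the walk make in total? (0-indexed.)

l=0 r=15: -9+36=27 <68, l++
l=1 r=15: -7+36=29 <68, l++
l=2 r=15: -3+36=33 <68, l++
l=3 r=15: -2+36=34 <68, l++
l=4 r=15: -1+36=35 <68, l++
l=5 r=15: 2+36=38 <68, l++
l=6 r=15: 3+36=39 <68, l++
l=7 r=15: 9+36=45 <68, l++
l=8 r=15: 13+36=49 <68, l++
l=9 r=15: 14+36=50 <68, l++
l=10 r=15: 25+36=61 <68, l++
l=11 r=15: 27+36=63 <68, l++
l=12 r=15: 32+36=68, found

13 moves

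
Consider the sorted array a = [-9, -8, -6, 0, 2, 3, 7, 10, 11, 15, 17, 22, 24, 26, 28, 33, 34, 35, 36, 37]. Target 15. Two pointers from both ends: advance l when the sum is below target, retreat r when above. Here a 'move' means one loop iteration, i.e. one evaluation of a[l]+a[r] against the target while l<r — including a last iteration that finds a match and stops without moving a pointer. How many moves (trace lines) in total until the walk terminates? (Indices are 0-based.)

8 moves

l=0 r=19: -9+37=28 >15, r--
l=0 r=18: -9+36=27 >15, r--
l=0 r=17: -9+35=26 >15, r--
l=0 r=16: -9+34=25 >15, r--
l=0 r=15: -9+33=24 >15, r--
l=0 r=14: -9+28=19 >15, r--
l=0 r=13: -9+26=17 >15, r--
l=0 r=12: -9+24=15, found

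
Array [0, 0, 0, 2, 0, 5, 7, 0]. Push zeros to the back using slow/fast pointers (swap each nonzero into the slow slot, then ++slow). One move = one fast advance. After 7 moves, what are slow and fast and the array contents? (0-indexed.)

slow=3, fast=7, a=[2, 5, 7, 0, 0, 0, 0, 0]

slow=0 fast=0: a[fast]=0, fast++
slow=0 fast=1: a[fast]=0, fast++
slow=0 fast=2: a[fast]=0, fast++
slow=0 fast=3: a[fast]=2≠0 swap→a[0]=2, slow++,fast++
slow=1 fast=4: a[fast]=0, fast++
slow=1 fast=5: a[fast]=5≠0 swap→a[1]=5, slow++,fast++
slow=2 fast=6: a[fast]=7≠0 swap→a[2]=7, slow++,fast++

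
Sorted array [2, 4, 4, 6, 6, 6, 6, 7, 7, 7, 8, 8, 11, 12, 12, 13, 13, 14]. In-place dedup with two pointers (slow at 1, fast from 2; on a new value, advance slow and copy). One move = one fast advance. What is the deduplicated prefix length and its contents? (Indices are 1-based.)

(s=1,f=2) a[fast]=4≠a[slow]=2 write a[2]=4 → slow++,fast++
(s=2,f=3) a[fast]=4=a[slow] dup → fast++
(s=2,f=4) a[fast]=6≠a[slow]=4 write a[3]=6 → slow++,fast++
(s=3,f=5) a[fast]=6=a[slow] dup → fast++
(s=3,f=6) a[fast]=6=a[slow] dup → fast++
(s=3,f=7) a[fast]=6=a[slow] dup → fast++
(s=3,f=8) a[fast]=7≠a[slow]=6 write a[4]=7 → slow++,fast++
(s=4,f=9) a[fast]=7=a[slow] dup → fast++
(s=4,f=10) a[fast]=7=a[slow] dup → fast++
(s=4,f=11) a[fast]=8≠a[slow]=7 write a[5]=8 → slow++,fast++
(s=5,f=12) a[fast]=8=a[slow] dup → fast++
(s=5,f=13) a[fast]=11≠a[slow]=8 write a[6]=11 → slow++,fast++
(s=6,f=14) a[fast]=12≠a[slow]=11 write a[7]=12 → slow++,fast++
(s=7,f=15) a[fast]=12=a[slow] dup → fast++
(s=7,f=16) a[fast]=13≠a[slow]=12 write a[8]=13 → slow++,fast++
(s=8,f=17) a[fast]=13=a[slow] dup → fast++
(s=8,f=18) a[fast]=14≠a[slow]=13 write a[9]=14 → slow++,fast++

length 9; prefix = [2, 4, 6, 7, 8, 11, 12, 13, 14]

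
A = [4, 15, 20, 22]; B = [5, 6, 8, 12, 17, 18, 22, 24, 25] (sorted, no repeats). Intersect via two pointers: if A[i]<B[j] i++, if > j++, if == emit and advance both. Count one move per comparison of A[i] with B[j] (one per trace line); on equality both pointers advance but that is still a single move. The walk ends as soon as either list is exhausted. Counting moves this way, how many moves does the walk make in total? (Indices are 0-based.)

10 moves

i=0 j=0: 4<5, i++
i=1 j=0: 15>5, j++
i=1 j=1: 15>6, j++
i=1 j=2: 15>8, j++
i=1 j=3: 15>12, j++
i=1 j=4: 15<17, i++
i=2 j=4: 20>17, j++
i=2 j=5: 20>18, j++
i=2 j=6: 20<22, i++
i=3 j=6: 22==22 emit, i++,j++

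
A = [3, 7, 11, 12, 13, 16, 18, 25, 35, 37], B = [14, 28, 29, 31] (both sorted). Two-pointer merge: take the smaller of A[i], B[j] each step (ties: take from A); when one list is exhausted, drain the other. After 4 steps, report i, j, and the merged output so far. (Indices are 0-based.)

i=4, j=0, merged so far=[3, 7, 11, 12]

[i=0,j=0] A[i]=3<=B[j]=14 take 3 → i++
[i=1,j=0] A[i]=7<=B[j]=14 take 7 → i++
[i=2,j=0] A[i]=11<=B[j]=14 take 11 → i++
[i=3,j=0] A[i]=12<=B[j]=14 take 12 → i++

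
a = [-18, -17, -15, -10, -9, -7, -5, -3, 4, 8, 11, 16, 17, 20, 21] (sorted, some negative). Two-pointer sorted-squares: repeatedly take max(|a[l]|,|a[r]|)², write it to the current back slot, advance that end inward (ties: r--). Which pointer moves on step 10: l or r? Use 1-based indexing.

[1,15] |-18|<=|21| out[15]=441 → r--
[1,14] |-18|<=|20| out[14]=400 → r--
[1,13] |-18|>|17| out[13]=324 → l++
[2,13] |-17|<=|17| out[12]=289 → r--
[2,12] |-17|>|16| out[11]=289 → l++
[3,12] |-15|<=|16| out[10]=256 → r--
[3,11] |-15|>|11| out[9]=225 → l++
[4,11] |-10|<=|11| out[8]=121 → r--
[4,10] |-10|>|8| out[7]=100 → l++
[5,10] |-9|>|8| out[6]=81 → l++

l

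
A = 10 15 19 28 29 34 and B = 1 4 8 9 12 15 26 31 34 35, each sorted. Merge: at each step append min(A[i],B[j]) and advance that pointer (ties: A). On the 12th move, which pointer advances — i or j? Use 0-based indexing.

[i=0,j=0] A[i]=10>B[j]=1 take 1 → j++
[i=0,j=1] A[i]=10>B[j]=4 take 4 → j++
[i=0,j=2] A[i]=10>B[j]=8 take 8 → j++
[i=0,j=3] A[i]=10>B[j]=9 take 9 → j++
[i=0,j=4] A[i]=10<=B[j]=12 take 10 → i++
[i=1,j=4] A[i]=15>B[j]=12 take 12 → j++
[i=1,j=5] A[i]=15<=B[j]=15 take 15 → i++
[i=2,j=5] A[i]=19>B[j]=15 take 15 → j++
[i=2,j=6] A[i]=19<=B[j]=26 take 19 → i++
[i=3,j=6] A[i]=28>B[j]=26 take 26 → j++
[i=3,j=7] A[i]=28<=B[j]=31 take 28 → i++
[i=4,j=7] A[i]=29<=B[j]=31 take 29 → i++

i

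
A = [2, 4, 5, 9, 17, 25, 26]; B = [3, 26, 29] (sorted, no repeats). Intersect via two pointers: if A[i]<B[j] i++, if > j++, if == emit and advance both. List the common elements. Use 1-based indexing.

i=1 j=1: 2<3, i++
i=2 j=1: 4>3, j++
i=2 j=2: 4<26, i++
i=3 j=2: 5<26, i++
i=4 j=2: 9<26, i++
i=5 j=2: 17<26, i++
i=6 j=2: 25<26, i++
i=7 j=2: 26==26 emit, i++,j++

intersection = [26]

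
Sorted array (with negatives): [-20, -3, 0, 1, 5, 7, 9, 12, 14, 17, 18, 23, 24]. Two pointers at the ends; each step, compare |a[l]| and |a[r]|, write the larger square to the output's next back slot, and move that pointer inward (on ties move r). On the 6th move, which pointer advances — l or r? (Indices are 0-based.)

r

[0,12] |-20|<=|24| out[12]=576 → r--
[0,11] |-20|<=|23| out[11]=529 → r--
[0,10] |-20|>|18| out[10]=400 → l++
[1,10] |-3|<=|18| out[9]=324 → r--
[1,9] |-3|<=|17| out[8]=289 → r--
[1,8] |-3|<=|14| out[7]=196 → r--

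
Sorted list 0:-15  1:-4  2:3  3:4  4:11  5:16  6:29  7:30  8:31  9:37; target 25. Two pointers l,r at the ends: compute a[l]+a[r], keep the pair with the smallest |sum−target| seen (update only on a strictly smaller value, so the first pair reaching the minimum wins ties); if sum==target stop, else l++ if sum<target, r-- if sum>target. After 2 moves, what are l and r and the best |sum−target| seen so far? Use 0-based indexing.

[0,9] -15+37=22 d=3 * → l++
[1,9] -4+37=33 d=8 → r--

l=1, r=8, best |Δ|=3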